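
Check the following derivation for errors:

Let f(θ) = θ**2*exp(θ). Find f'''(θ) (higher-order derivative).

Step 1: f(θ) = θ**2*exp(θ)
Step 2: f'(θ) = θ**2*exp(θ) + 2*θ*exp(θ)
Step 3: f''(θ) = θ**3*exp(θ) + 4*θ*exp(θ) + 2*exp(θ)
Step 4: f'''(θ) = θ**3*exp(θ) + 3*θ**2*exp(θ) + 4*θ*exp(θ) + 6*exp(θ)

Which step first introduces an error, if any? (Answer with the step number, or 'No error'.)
Step 3

Step 3 is incorrect due to a wrong exponent.
The step shows: θ**3*exp(θ) + 4*θ*exp(θ) + 2*exp(θ)
The correct value should be: θ**2*exp(θ) + 4*θ*exp(θ) + 2*exp(θ)

Explanation: The exponent 2 on θ was incorrectly written as 3: the term θ**2*exp(θ) was incorrectly written as θ**3*exp(θ)
The later steps are derived from this incorrect expression, so the error originates in Step 3.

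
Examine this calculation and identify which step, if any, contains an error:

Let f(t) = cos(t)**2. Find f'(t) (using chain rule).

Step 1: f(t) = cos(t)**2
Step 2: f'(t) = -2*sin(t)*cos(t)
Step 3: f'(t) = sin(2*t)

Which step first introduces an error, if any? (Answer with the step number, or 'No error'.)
Step 3

Step 3 is incorrect due to a sign flip.
The step shows: sin(2*t)
The correct value should be: -sin(2*t)

Explanation: The sign of the whole expression was flipped: the term -sin(2*t) was incorrectly written as sin(2*t)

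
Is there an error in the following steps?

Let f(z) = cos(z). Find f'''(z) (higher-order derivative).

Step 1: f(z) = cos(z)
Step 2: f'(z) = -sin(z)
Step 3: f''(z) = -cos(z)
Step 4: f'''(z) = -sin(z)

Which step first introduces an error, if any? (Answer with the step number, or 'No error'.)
Step 4

Step 4 is incorrect due to a sign flip.
The step shows: -sin(z)
The correct value should be: sin(z)

Explanation: The sign of the whole expression was flipped: the term sin(z) was incorrectly written as -sin(z)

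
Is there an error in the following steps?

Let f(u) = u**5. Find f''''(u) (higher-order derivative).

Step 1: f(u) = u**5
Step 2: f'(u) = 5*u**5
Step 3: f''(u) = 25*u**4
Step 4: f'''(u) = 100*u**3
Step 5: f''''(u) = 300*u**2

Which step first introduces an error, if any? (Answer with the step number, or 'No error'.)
Step 2

Step 2 is incorrect due to a wrong exponent.
The step shows: 5*u**5
The correct value should be: 5*u**4

Explanation: The exponent 4 on u was incorrectly written as 5: the term 5*u**4 was incorrectly written as 5*u**5
The later steps are derived from this incorrect expression, so the error originates in Step 2.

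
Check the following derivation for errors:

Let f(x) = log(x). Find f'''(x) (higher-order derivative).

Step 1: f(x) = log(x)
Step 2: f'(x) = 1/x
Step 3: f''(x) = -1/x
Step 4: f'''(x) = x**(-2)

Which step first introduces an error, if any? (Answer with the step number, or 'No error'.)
Step 3

Step 3 is incorrect due to a wrong exponent.
The step shows: -1/x
The correct value should be: -1/x**2

Explanation: The exponent -2 on x was incorrectly written as -1: the term -1/x**2 was incorrectly written as -1/x
The later steps are derived from this incorrect expression, so the error originates in Step 3.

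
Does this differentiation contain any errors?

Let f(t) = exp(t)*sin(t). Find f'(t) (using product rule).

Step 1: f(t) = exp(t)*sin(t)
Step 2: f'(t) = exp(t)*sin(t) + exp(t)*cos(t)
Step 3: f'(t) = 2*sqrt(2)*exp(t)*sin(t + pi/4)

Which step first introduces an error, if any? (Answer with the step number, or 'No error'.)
Step 3

Step 3 is incorrect due to a wrong exponent.
The step shows: 2*sqrt(2)*exp(t)*sin(t + pi/4)
The correct value should be: sqrt(2)*exp(t)*sin(t + pi/4)

Explanation: The exponent 1/2 on 2 was incorrectly written as 3/2: the term sqrt(2)*exp(t)*sin(t + pi/4) was incorrectly written as 2*sqrt(2)*exp(t)*sin(t + pi/4)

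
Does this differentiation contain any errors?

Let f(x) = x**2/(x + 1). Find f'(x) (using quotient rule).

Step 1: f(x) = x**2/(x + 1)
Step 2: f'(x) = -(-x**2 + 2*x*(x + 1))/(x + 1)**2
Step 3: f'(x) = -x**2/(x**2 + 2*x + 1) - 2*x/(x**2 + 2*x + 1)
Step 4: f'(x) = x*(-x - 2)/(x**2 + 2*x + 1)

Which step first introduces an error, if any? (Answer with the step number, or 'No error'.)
Step 2

Step 2 is incorrect due to a sign flip.
The step shows: -(-x**2 + 2*x*(x + 1))/(x + 1)**2
The correct value should be: (-x**2 + 2*x*(x + 1))/(x + 1)**2

Explanation: The sign of the whole expression was flipped: the term (-x**2 + 2*x*(x + 1))/(x + 1)**2 was incorrectly written as -(-x**2 + 2*x*(x + 1))/(x + 1)**2
The later steps are derived from this incorrect expression, so the error originates in Step 2.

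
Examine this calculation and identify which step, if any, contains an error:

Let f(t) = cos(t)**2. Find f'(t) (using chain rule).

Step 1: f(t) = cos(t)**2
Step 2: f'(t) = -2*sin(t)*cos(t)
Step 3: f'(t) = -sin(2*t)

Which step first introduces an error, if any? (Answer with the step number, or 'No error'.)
No error

All steps in this derivation are correct.
The final answer f'(t) = -sin(2*t) is valid.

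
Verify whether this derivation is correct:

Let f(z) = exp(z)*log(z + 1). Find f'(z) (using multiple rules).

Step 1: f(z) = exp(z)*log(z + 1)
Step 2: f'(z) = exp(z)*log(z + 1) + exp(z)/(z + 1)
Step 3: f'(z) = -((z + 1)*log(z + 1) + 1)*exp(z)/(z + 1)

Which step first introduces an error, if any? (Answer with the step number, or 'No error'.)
Step 3

Step 3 is incorrect due to a sign flip.
The step shows: -((z + 1)*log(z + 1) + 1)*exp(z)/(z + 1)
The correct value should be: ((z + 1)*log(z + 1) + 1)*exp(z)/(z + 1)

Explanation: The sign of the whole expression was flipped: the term ((z + 1)*log(z + 1) + 1)*exp(z)/(z + 1) was incorrectly written as -((z + 1)*log(z + 1) + 1)*exp(z)/(z + 1)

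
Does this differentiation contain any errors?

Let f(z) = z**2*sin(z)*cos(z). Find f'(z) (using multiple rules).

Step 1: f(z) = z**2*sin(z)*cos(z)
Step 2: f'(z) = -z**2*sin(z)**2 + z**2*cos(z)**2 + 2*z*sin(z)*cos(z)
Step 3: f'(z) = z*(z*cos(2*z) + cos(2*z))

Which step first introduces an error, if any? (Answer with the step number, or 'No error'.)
Step 3

Step 3 is incorrect due to a wrong trig function.
The step shows: z*(z*cos(2*z) + cos(2*z))
The correct value should be: z*(z*cos(2*z) + sin(2*z))

Explanation: sin(2*z) was incorrectly written as cos(2*z): the term z*(z*cos(2*z) + sin(2*z)) was incorrectly written as z*(z*cos(2*z) + cos(2*z))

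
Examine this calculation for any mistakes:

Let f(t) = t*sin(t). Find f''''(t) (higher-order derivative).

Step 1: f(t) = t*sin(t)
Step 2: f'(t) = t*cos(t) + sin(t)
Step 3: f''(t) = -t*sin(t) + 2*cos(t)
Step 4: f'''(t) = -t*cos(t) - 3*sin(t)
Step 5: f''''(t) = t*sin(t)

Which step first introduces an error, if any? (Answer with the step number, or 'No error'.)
Step 5

Step 5 is incorrect due to a dropped term.
The step shows: t*sin(t)
The correct value should be: t*sin(t) - 4*cos(t)

Explanation: A term was dropped: the term -4*cos(t) was incorrectly omitted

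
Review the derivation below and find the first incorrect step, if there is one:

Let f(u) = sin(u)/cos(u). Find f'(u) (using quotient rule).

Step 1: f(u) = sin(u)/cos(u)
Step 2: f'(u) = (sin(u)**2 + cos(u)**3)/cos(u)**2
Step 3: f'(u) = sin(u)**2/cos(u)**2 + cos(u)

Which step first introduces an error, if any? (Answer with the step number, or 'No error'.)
Step 2

Step 2 is incorrect due to a wrong exponent.
The step shows: (sin(u)**2 + cos(u)**3)/cos(u)**2
The correct value should be: (sin(u)**2 + cos(u)**2)/cos(u)**2

Explanation: The exponent 2 on cos(u) was incorrectly written as 3: the term (sin(u)**2 + cos(u)**2)/cos(u)**2 was incorrectly written as (sin(u)**2 + cos(u)**3)/cos(u)**2
The later steps are derived from this incorrect expression, so the error originates in Step 2.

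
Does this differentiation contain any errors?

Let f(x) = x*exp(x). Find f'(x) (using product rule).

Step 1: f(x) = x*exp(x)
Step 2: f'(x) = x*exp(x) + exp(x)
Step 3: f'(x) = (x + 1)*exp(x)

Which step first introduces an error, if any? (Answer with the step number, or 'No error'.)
No error

All steps in this derivation are correct.
The final answer f'(x) = (x + 1)*exp(x) is valid.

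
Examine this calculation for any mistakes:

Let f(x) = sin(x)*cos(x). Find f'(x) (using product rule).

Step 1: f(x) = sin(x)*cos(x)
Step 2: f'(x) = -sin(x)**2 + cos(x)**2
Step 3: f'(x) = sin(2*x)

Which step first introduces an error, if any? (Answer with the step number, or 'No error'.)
Step 3

Step 3 is incorrect due to a wrong trig function.
The step shows: sin(2*x)
The correct value should be: cos(2*x)

Explanation: cos(2*x) was incorrectly written as sin(2*x): the term cos(2*x) was incorrectly written as sin(2*x)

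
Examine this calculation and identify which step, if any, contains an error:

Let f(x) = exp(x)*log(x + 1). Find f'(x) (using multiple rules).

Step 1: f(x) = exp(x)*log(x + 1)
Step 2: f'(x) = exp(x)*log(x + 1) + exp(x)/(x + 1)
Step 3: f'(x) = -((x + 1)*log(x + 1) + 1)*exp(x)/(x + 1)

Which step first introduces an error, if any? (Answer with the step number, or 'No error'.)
Step 3

Step 3 is incorrect due to a sign flip.
The step shows: -((x + 1)*log(x + 1) + 1)*exp(x)/(x + 1)
The correct value should be: ((x + 1)*log(x + 1) + 1)*exp(x)/(x + 1)

Explanation: The sign of the whole expression was flipped: the term ((x + 1)*log(x + 1) + 1)*exp(x)/(x + 1) was incorrectly written as -((x + 1)*log(x + 1) + 1)*exp(x)/(x + 1)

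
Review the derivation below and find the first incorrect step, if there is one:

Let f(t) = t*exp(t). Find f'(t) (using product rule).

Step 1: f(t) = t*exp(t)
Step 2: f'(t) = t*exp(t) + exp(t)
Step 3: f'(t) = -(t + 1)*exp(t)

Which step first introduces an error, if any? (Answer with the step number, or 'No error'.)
Step 3

Step 3 is incorrect due to a sign flip.
The step shows: -(t + 1)*exp(t)
The correct value should be: (t + 1)*exp(t)

Explanation: The sign of the whole expression was flipped: the term (t + 1)*exp(t) was incorrectly written as -(t + 1)*exp(t)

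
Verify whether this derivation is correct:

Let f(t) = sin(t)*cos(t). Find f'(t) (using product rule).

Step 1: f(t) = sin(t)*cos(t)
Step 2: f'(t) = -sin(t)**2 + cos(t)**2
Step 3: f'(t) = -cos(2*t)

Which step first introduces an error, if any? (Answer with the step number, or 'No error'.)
Step 3

Step 3 is incorrect due to a sign flip.
The step shows: -cos(2*t)
The correct value should be: cos(2*t)

Explanation: The sign of the whole expression was flipped: the term cos(2*t) was incorrectly written as -cos(2*t)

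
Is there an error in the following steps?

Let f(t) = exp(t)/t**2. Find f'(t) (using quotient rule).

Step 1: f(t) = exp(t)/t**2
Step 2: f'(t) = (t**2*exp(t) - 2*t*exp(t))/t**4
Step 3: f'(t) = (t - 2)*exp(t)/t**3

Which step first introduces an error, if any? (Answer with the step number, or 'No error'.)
No error

All steps in this derivation are correct.
The final answer f'(t) = (t - 2)*exp(t)/t**3 is valid.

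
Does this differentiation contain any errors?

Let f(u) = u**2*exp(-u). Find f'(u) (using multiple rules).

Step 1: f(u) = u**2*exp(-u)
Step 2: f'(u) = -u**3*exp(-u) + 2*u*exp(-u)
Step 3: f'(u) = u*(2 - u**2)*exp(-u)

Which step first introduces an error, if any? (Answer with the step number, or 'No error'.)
Step 2

Step 2 is incorrect due to a wrong exponent.
The step shows: -u**3*exp(-u) + 2*u*exp(-u)
The correct value should be: -u**2*exp(-u) + 2*u*exp(-u)

Explanation: The exponent 2 on u was incorrectly written as 3: the term -u**2*exp(-u) was incorrectly written as -u**3*exp(-u)
The later steps are derived from this incorrect expression, so the error originates in Step 2.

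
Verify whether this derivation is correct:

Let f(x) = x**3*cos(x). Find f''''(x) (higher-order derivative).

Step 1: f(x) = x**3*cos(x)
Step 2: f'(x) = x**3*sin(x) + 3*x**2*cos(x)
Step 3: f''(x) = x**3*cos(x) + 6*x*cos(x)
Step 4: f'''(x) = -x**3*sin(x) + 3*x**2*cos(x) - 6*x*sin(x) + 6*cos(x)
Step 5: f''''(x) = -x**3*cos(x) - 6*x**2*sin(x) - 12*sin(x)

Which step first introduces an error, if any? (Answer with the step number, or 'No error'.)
Step 2

Step 2 is incorrect due to a sign flip.
The step shows: x**3*sin(x) + 3*x**2*cos(x)
The correct value should be: -x**3*sin(x) + 3*x**2*cos(x)

Explanation: The sign of one term was flipped: the term -x**3*sin(x) was incorrectly written as x**3*sin(x)
The later steps are derived from this incorrect expression, so the error originates in Step 2.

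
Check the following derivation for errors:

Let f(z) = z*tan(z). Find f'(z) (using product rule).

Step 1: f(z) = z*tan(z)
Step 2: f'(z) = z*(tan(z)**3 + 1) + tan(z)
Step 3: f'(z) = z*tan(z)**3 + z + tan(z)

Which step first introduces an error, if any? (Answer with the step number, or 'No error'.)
Step 2

Step 2 is incorrect due to a wrong exponent.
The step shows: z*(tan(z)**3 + 1) + tan(z)
The correct value should be: z*(tan(z)**2 + 1) + tan(z)

Explanation: The exponent 2 on tan(z) was incorrectly written as 3: the term z*(tan(z)**2 + 1) was incorrectly written as z*(tan(z)**3 + 1)
The later steps are derived from this incorrect expression, so the error originates in Step 2.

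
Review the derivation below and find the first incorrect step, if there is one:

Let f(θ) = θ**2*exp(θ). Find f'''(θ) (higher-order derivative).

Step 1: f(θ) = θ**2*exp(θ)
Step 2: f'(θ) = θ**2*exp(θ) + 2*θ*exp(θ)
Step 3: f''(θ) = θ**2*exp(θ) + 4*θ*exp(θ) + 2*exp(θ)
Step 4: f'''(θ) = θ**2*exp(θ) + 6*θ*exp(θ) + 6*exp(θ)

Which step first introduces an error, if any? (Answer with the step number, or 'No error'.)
No error

All steps in this derivation are correct.
The final answer f'''(θ) = θ**2*exp(θ) + 6*θ*exp(θ) + 6*exp(θ) is valid.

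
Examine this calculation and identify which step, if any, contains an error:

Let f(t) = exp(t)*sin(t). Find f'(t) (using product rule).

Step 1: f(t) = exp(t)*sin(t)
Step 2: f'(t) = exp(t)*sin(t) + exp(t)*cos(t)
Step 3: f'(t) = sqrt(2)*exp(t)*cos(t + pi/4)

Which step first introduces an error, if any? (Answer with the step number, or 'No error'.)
Step 3

Step 3 is incorrect due to a wrong trig function.
The step shows: sqrt(2)*exp(t)*cos(t + pi/4)
The correct value should be: sqrt(2)*exp(t)*sin(t + pi/4)

Explanation: sin(t + pi/4) was incorrectly written as cos(t + pi/4): the term sqrt(2)*exp(t)*sin(t + pi/4) was incorrectly written as sqrt(2)*exp(t)*cos(t + pi/4)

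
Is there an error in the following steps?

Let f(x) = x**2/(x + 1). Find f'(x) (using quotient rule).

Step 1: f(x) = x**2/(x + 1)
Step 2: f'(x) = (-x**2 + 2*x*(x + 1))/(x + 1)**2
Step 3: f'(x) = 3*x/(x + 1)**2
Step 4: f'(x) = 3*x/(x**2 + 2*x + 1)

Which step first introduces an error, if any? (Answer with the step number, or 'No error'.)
Step 3

Step 3 is incorrect due to a wrong exponent.
The step shows: 3*x/(x + 1)**2
The correct value should be: (x**2 + 2*x)/(x + 1)**2

Explanation: The exponent 2 on x was incorrectly written as 1: the term (x**2 + 2*x)/(x + 1)**2 was incorrectly written as 3*x/(x + 1)**2
The later steps are derived from this incorrect expression, so the error originates in Step 3.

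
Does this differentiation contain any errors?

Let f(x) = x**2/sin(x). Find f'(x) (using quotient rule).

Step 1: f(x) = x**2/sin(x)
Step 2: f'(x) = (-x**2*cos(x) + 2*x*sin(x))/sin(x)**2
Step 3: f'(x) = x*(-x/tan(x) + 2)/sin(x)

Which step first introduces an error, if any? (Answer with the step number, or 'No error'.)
No error

All steps in this derivation are correct.
The final answer f'(x) = x*(-x/tan(x) + 2)/sin(x) is valid.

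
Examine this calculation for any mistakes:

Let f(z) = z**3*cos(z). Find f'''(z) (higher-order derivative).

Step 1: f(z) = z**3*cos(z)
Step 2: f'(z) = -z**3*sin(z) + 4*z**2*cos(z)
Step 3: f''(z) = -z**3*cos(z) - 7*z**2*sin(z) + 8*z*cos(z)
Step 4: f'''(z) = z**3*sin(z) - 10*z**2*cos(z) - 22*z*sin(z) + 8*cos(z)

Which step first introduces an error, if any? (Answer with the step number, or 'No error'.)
Step 2

Step 2 is incorrect due to a wrong coefficient.
The step shows: -z**3*sin(z) + 4*z**2*cos(z)
The correct value should be: -z**3*sin(z) + 3*z**2*cos(z)

Explanation: The coefficient 3 was incorrectly written as 4: the term 3*z**2*cos(z) was incorrectly written as 4*z**2*cos(z)
The later steps are derived from this incorrect expression, so the error originates in Step 2.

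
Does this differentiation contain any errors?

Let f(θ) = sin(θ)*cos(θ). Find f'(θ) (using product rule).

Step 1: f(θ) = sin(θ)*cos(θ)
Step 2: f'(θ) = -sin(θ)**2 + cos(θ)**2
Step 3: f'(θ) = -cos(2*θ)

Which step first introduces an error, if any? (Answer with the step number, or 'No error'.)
Step 3

Step 3 is incorrect due to a sign flip.
The step shows: -cos(2*θ)
The correct value should be: cos(2*θ)

Explanation: The sign of the whole expression was flipped: the term cos(2*θ) was incorrectly written as -cos(2*θ)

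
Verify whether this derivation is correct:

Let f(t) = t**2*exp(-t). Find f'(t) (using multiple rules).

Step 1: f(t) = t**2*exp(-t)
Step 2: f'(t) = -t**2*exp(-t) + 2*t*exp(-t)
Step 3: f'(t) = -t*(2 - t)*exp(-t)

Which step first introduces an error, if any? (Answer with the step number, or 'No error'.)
Step 3

Step 3 is incorrect due to a sign flip.
The step shows: -t*(2 - t)*exp(-t)
The correct value should be: t*(2 - t)*exp(-t)

Explanation: The sign of the whole expression was flipped: the term t*(2 - t)*exp(-t) was incorrectly written as -t*(2 - t)*exp(-t)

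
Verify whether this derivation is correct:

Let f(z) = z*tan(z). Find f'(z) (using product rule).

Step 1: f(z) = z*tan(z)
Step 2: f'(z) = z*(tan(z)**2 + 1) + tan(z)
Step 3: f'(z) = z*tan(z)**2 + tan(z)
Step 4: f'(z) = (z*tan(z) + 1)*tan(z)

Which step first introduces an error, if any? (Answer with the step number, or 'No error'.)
Step 3

Step 3 is incorrect due to a dropped term.
The step shows: z*tan(z)**2 + tan(z)
The correct value should be: z*tan(z)**2 + z + tan(z)

Explanation: A term was dropped: the term z was incorrectly omitted
The later steps are derived from this incorrect expression, so the error originates in Step 3.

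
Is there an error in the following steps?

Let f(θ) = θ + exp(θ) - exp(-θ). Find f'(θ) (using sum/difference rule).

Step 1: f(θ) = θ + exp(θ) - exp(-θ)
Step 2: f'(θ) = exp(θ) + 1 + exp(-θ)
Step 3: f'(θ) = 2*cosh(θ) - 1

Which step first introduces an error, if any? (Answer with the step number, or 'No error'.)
Step 3

Step 3 is incorrect due to a sign flip.
The step shows: 2*cosh(θ) - 1
The correct value should be: 2*cosh(θ) + 1

Explanation: The sign of one term was flipped: the term 1 was incorrectly written as -1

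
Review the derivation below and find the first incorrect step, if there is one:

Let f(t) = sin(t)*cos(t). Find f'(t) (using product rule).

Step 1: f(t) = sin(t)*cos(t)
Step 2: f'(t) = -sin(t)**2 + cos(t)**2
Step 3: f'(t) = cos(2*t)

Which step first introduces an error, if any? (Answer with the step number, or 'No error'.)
No error

All steps in this derivation are correct.
The final answer f'(t) = cos(2*t) is valid.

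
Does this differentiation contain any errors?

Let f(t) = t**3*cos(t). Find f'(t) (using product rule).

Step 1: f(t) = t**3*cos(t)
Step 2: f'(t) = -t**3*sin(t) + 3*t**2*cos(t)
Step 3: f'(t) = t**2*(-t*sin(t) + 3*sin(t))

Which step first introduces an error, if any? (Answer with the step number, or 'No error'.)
Step 3

Step 3 is incorrect due to a wrong trig function.
The step shows: t**2*(-t*sin(t) + 3*sin(t))
The correct value should be: t**2*(-t*sin(t) + 3*cos(t))

Explanation: cos(t) was incorrectly written as sin(t): the term t**2*(-t*sin(t) + 3*cos(t)) was incorrectly written as t**2*(-t*sin(t) + 3*sin(t))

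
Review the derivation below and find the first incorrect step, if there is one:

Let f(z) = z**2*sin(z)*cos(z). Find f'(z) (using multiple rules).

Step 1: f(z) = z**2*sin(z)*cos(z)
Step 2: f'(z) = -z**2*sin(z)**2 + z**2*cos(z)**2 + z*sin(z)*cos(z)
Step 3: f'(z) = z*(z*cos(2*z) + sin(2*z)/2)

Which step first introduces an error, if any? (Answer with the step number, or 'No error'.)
Step 2

Step 2 is incorrect due to a wrong coefficient.
The step shows: -z**2*sin(z)**2 + z**2*cos(z)**2 + z*sin(z)*cos(z)
The correct value should be: -z**2*sin(z)**2 + z**2*cos(z)**2 + 2*z*sin(z)*cos(z)

Explanation: The coefficient 2 was incorrectly written as 1: the term 2*z*sin(z)*cos(z) was incorrectly written as z*sin(z)*cos(z)
The later steps are derived from this incorrect expression, so the error originates in Step 2.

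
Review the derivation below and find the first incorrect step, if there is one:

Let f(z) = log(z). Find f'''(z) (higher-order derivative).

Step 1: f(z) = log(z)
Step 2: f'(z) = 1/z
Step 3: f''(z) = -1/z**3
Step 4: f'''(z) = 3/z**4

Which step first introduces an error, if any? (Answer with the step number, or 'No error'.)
Step 3

Step 3 is incorrect due to a wrong exponent.
The step shows: -1/z**3
The correct value should be: -1/z**2

Explanation: The exponent -2 on z was incorrectly written as -3: the term -1/z**2 was incorrectly written as -1/z**3
The later steps are derived from this incorrect expression, so the error originates in Step 3.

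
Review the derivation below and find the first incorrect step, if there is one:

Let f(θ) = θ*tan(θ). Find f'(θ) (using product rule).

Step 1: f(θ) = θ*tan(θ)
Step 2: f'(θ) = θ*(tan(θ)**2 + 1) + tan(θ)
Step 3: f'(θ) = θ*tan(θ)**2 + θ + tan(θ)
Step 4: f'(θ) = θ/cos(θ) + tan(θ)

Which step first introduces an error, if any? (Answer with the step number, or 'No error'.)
Step 4

Step 4 is incorrect due to a wrong exponent.
The step shows: θ/cos(θ) + tan(θ)
The correct value should be: θ/cos(θ)**2 + tan(θ)

Explanation: The exponent -2 on cos(θ) was incorrectly written as -1: the term θ/cos(θ)**2 was incorrectly written as θ/cos(θ)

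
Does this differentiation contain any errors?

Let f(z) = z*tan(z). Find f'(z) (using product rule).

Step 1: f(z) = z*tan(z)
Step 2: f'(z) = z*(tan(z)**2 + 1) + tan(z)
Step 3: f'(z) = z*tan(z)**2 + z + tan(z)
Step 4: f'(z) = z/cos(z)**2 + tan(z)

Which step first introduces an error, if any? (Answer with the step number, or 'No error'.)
No error

All steps in this derivation are correct.
The final answer f'(z) = z/cos(z)**2 + tan(z) is valid.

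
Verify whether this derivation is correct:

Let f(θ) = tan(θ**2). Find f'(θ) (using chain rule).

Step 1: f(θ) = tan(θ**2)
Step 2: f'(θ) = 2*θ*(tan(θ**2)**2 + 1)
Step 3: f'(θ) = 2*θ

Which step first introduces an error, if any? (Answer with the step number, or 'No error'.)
Step 3

Step 3 is incorrect due to a dropped term.
The step shows: 2*θ
The correct value should be: 2*θ*tan(θ**2)**2 + 2*θ

Explanation: A term was dropped: the term 2*θ*tan(θ**2)**2 was incorrectly omitted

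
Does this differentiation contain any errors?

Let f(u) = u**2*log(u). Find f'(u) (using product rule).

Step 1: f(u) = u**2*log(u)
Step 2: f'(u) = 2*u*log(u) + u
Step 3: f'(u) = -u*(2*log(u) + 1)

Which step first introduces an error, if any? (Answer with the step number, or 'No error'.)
Step 3

Step 3 is incorrect due to a sign flip.
The step shows: -u*(2*log(u) + 1)
The correct value should be: u*(2*log(u) + 1)

Explanation: The sign of the whole expression was flipped: the term u*(2*log(u) + 1) was incorrectly written as -u*(2*log(u) + 1)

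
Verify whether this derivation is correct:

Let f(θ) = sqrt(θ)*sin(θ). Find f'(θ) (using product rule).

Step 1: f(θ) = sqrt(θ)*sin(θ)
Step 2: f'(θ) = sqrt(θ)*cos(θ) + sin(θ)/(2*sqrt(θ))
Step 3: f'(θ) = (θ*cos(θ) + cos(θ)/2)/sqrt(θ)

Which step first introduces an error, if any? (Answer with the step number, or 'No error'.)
Step 3

Step 3 is incorrect due to a wrong trig function.
The step shows: (θ*cos(θ) + cos(θ)/2)/sqrt(θ)
The correct value should be: (θ*cos(θ) + sin(θ)/2)/sqrt(θ)

Explanation: sin(θ) was incorrectly written as cos(θ): the term (θ*cos(θ) + sin(θ)/2)/sqrt(θ) was incorrectly written as (θ*cos(θ) + cos(θ)/2)/sqrt(θ)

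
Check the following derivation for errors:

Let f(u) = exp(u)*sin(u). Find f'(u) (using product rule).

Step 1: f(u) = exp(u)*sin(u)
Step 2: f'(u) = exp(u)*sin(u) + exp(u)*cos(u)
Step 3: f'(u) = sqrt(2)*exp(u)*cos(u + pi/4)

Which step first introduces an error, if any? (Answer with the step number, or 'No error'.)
Step 3

Step 3 is incorrect due to a wrong trig function.
The step shows: sqrt(2)*exp(u)*cos(u + pi/4)
The correct value should be: sqrt(2)*exp(u)*sin(u + pi/4)

Explanation: sin(u + pi/4) was incorrectly written as cos(u + pi/4): the term sqrt(2)*exp(u)*sin(u + pi/4) was incorrectly written as sqrt(2)*exp(u)*cos(u + pi/4)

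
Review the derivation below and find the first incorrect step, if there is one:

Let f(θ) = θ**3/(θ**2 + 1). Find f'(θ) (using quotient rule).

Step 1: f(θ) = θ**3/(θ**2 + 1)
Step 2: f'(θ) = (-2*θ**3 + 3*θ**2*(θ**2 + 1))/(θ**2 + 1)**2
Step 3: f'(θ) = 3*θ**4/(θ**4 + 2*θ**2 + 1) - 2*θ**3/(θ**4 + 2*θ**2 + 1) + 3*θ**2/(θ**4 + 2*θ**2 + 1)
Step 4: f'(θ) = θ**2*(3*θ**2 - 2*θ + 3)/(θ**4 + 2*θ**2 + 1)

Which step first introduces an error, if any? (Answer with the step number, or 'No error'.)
Step 2

Step 2 is incorrect due to a wrong exponent.
The step shows: (-2*θ**3 + 3*θ**2*(θ**2 + 1))/(θ**2 + 1)**2
The correct value should be: (-2*θ**4 + 3*θ**2*(θ**2 + 1))/(θ**2 + 1)**2

Explanation: The exponent 4 on θ was incorrectly written as 3: the term (-2*θ**4 + 3*θ**2*(θ**2 + 1))/(θ**2 + 1)**2 was incorrectly written as (-2*θ**3 + 3*θ**2*(θ**2 + 1))/(θ**2 + 1)**2
The later steps are derived from this incorrect expression, so the error originates in Step 2.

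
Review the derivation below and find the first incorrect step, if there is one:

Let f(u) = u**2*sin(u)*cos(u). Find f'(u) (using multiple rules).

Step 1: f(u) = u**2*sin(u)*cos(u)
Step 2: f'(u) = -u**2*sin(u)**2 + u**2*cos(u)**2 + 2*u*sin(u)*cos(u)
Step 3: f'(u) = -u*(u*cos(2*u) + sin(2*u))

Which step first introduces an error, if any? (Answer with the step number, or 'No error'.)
Step 3

Step 3 is incorrect due to a sign flip.
The step shows: -u*(u*cos(2*u) + sin(2*u))
The correct value should be: u*(u*cos(2*u) + sin(2*u))

Explanation: The sign of the whole expression was flipped: the term u*(u*cos(2*u) + sin(2*u)) was incorrectly written as -u*(u*cos(2*u) + sin(2*u))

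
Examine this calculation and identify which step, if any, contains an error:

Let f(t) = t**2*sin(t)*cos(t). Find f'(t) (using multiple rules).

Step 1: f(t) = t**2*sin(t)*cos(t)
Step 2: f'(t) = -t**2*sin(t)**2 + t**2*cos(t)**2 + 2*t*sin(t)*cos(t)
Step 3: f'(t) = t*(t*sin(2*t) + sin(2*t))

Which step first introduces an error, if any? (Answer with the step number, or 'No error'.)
Step 3

Step 3 is incorrect due to a wrong trig function.
The step shows: t*(t*sin(2*t) + sin(2*t))
The correct value should be: t*(t*cos(2*t) + sin(2*t))

Explanation: cos(2*t) was incorrectly written as sin(2*t): the term t*(t*cos(2*t) + sin(2*t)) was incorrectly written as t*(t*sin(2*t) + sin(2*t))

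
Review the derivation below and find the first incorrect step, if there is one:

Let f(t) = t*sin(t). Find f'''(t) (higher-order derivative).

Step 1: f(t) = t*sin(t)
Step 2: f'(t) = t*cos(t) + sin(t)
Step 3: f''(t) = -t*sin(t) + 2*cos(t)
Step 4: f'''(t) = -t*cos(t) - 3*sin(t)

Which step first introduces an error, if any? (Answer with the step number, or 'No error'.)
No error

All steps in this derivation are correct.
The final answer f'''(t) = -t*cos(t) - 3*sin(t) is valid.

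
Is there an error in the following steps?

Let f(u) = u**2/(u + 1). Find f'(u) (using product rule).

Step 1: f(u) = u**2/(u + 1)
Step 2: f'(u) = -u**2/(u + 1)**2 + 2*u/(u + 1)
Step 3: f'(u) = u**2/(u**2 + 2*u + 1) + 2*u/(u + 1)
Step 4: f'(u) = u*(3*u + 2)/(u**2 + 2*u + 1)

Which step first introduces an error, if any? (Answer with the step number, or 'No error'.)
Step 3

Step 3 is incorrect due to a sign flip.
The step shows: u**2/(u**2 + 2*u + 1) + 2*u/(u + 1)
The correct value should be: -u**2/(u**2 + 2*u + 1) + 2*u/(u + 1)

Explanation: The sign of one term was flipped: the term -u**2/(u**2 + 2*u + 1) was incorrectly written as u**2/(u**2 + 2*u + 1)
The later steps are derived from this incorrect expression, so the error originates in Step 3.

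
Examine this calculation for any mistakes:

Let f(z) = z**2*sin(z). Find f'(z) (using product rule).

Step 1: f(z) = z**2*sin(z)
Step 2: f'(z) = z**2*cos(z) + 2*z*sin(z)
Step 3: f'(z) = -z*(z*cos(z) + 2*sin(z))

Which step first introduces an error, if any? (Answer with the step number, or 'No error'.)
Step 3

Step 3 is incorrect due to a sign flip.
The step shows: -z*(z*cos(z) + 2*sin(z))
The correct value should be: z*(z*cos(z) + 2*sin(z))

Explanation: The sign of the whole expression was flipped: the term z*(z*cos(z) + 2*sin(z)) was incorrectly written as -z*(z*cos(z) + 2*sin(z))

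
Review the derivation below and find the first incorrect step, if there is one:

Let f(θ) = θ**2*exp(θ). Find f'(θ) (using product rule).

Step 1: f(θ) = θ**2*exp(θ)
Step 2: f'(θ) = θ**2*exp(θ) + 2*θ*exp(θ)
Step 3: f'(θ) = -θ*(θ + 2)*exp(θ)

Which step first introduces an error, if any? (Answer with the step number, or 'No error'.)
Step 3

Step 3 is incorrect due to a sign flip.
The step shows: -θ*(θ + 2)*exp(θ)
The correct value should be: θ*(θ + 2)*exp(θ)

Explanation: The sign of the whole expression was flipped: the term θ*(θ + 2)*exp(θ) was incorrectly written as -θ*(θ + 2)*exp(θ)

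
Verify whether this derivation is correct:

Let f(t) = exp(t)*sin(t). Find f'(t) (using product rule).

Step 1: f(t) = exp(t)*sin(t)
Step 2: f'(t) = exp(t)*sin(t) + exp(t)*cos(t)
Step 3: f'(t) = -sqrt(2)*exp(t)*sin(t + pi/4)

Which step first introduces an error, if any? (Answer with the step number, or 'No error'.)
Step 3

Step 3 is incorrect due to a sign flip.
The step shows: -sqrt(2)*exp(t)*sin(t + pi/4)
The correct value should be: sqrt(2)*exp(t)*sin(t + pi/4)

Explanation: The sign of the whole expression was flipped: the term sqrt(2)*exp(t)*sin(t + pi/4) was incorrectly written as -sqrt(2)*exp(t)*sin(t + pi/4)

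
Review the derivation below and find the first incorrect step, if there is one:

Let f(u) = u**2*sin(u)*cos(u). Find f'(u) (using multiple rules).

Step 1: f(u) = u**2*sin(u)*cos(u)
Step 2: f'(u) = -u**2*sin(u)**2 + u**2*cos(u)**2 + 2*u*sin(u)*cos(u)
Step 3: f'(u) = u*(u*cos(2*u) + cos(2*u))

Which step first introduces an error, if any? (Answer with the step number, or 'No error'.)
Step 3

Step 3 is incorrect due to a wrong trig function.
The step shows: u*(u*cos(2*u) + cos(2*u))
The correct value should be: u*(u*cos(2*u) + sin(2*u))

Explanation: sin(2*u) was incorrectly written as cos(2*u): the term u*(u*cos(2*u) + sin(2*u)) was incorrectly written as u*(u*cos(2*u) + cos(2*u))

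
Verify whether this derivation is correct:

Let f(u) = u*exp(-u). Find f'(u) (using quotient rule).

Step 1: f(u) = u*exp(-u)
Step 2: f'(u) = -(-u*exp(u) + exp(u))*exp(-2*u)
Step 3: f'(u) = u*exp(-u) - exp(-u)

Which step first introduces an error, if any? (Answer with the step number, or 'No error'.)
Step 2

Step 2 is incorrect due to a sign flip.
The step shows: -(-u*exp(u) + exp(u))*exp(-2*u)
The correct value should be: (-u*exp(u) + exp(u))*exp(-2*u)

Explanation: The sign of the whole expression was flipped: the term (-u*exp(u) + exp(u))*exp(-2*u) was incorrectly written as -(-u*exp(u) + exp(u))*exp(-2*u)
The later steps are derived from this incorrect expression, so the error originates in Step 2.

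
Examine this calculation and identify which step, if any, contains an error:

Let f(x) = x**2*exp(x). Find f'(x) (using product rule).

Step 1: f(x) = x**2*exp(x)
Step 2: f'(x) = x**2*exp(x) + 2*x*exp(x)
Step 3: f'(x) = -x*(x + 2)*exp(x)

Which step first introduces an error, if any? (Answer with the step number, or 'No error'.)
Step 3

Step 3 is incorrect due to a sign flip.
The step shows: -x*(x + 2)*exp(x)
The correct value should be: x*(x + 2)*exp(x)

Explanation: The sign of the whole expression was flipped: the term x*(x + 2)*exp(x) was incorrectly written as -x*(x + 2)*exp(x)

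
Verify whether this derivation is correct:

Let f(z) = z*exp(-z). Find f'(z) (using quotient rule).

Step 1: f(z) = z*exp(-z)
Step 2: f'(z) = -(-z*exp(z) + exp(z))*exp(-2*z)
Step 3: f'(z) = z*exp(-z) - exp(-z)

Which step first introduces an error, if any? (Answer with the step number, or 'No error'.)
Step 2

Step 2 is incorrect due to a sign flip.
The step shows: -(-z*exp(z) + exp(z))*exp(-2*z)
The correct value should be: (-z*exp(z) + exp(z))*exp(-2*z)

Explanation: The sign of the whole expression was flipped: the term (-z*exp(z) + exp(z))*exp(-2*z) was incorrectly written as -(-z*exp(z) + exp(z))*exp(-2*z)
The later steps are derived from this incorrect expression, so the error originates in Step 2.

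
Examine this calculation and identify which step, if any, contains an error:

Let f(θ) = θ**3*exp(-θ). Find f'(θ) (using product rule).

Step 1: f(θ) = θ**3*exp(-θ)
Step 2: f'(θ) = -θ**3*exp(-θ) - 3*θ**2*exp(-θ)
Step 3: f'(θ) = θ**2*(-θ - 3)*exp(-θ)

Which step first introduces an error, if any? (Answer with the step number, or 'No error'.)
Step 2

Step 2 is incorrect due to a sign flip.
The step shows: -θ**3*exp(-θ) - 3*θ**2*exp(-θ)
The correct value should be: -θ**3*exp(-θ) + 3*θ**2*exp(-θ)

Explanation: The sign of one term was flipped: the term 3*θ**2*exp(-θ) was incorrectly written as -3*θ**2*exp(-θ)
The later steps are derived from this incorrect expression, so the error originates in Step 2.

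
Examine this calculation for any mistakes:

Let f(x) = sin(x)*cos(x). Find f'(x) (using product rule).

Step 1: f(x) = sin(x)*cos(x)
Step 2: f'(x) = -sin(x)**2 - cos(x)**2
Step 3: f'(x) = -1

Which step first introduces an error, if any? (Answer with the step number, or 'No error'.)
Step 2

Step 2 is incorrect due to a sign flip.
The step shows: -sin(x)**2 - cos(x)**2
The correct value should be: -sin(x)**2 + cos(x)**2

Explanation: The sign of one term was flipped: the term cos(x)**2 was incorrectly written as -cos(x)**2
The later steps are derived from this incorrect expression, so the error originates in Step 2.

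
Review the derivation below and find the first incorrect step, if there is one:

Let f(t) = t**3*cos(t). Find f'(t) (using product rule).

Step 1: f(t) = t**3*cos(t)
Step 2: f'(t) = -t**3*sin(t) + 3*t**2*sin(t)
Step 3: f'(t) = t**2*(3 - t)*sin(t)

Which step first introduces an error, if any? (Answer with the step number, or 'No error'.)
Step 2

Step 2 is incorrect due to a wrong trig function.
The step shows: -t**3*sin(t) + 3*t**2*sin(t)
The correct value should be: -t**3*sin(t) + 3*t**2*cos(t)

Explanation: cos(t) was incorrectly written as sin(t): the term 3*t**2*cos(t) was incorrectly written as 3*t**2*sin(t)
The later steps are derived from this incorrect expression, so the error originates in Step 2.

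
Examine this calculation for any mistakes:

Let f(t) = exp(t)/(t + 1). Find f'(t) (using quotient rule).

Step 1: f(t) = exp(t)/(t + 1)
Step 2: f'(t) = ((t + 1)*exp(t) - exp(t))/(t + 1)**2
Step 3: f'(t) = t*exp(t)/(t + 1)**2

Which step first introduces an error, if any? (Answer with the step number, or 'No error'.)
No error

All steps in this derivation are correct.
The final answer f'(t) = t*exp(t)/(t + 1)**2 is valid.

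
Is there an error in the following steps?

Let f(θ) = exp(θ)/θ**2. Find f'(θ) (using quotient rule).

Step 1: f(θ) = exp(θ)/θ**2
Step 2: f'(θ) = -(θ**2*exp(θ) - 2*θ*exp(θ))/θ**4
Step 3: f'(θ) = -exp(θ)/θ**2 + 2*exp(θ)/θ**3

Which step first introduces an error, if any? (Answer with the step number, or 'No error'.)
Step 2

Step 2 is incorrect due to a sign flip.
The step shows: -(θ**2*exp(θ) - 2*θ*exp(θ))/θ**4
The correct value should be: (θ**2*exp(θ) - 2*θ*exp(θ))/θ**4

Explanation: The sign of the whole expression was flipped: the term (θ**2*exp(θ) - 2*θ*exp(θ))/θ**4 was incorrectly written as -(θ**2*exp(θ) - 2*θ*exp(θ))/θ**4
The later steps are derived from this incorrect expression, so the error originates in Step 2.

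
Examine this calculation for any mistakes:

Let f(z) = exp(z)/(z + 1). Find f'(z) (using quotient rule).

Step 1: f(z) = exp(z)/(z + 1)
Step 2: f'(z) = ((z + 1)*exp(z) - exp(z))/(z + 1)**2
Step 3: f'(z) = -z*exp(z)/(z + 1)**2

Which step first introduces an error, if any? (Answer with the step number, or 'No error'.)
Step 3

Step 3 is incorrect due to a sign flip.
The step shows: -z*exp(z)/(z + 1)**2
The correct value should be: z*exp(z)/(z + 1)**2

Explanation: The sign of the whole expression was flipped: the term z*exp(z)/(z + 1)**2 was incorrectly written as -z*exp(z)/(z + 1)**2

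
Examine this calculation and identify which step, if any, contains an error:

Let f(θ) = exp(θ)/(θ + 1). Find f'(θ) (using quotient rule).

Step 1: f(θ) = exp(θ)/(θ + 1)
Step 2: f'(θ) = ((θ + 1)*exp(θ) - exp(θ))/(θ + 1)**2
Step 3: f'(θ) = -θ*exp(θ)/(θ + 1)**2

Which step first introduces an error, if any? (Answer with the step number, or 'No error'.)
Step 3

Step 3 is incorrect due to a sign flip.
The step shows: -θ*exp(θ)/(θ + 1)**2
The correct value should be: θ*exp(θ)/(θ + 1)**2

Explanation: The sign of the whole expression was flipped: the term θ*exp(θ)/(θ + 1)**2 was incorrectly written as -θ*exp(θ)/(θ + 1)**2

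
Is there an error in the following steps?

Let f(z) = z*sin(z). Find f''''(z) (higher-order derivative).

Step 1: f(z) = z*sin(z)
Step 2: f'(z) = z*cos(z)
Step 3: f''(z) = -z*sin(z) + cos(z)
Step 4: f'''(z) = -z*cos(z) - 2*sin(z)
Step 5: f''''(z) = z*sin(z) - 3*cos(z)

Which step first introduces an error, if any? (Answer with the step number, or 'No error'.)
Step 2

Step 2 is incorrect due to a dropped term.
The step shows: z*cos(z)
The correct value should be: z*cos(z) + sin(z)

Explanation: A term was dropped: the term sin(z) was incorrectly omitted
The later steps are derived from this incorrect expression, so the error originates in Step 2.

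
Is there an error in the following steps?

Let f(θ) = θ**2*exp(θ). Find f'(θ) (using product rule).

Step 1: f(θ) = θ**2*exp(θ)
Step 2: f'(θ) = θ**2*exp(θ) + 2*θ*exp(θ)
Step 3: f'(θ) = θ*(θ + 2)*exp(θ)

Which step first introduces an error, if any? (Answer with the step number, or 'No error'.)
No error

All steps in this derivation are correct.
The final answer f'(θ) = θ*(θ + 2)*exp(θ) is valid.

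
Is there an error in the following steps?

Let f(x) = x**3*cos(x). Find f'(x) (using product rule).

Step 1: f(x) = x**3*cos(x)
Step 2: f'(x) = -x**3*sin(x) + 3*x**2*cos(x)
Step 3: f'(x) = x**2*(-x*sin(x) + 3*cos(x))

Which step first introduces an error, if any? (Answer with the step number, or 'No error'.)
No error

All steps in this derivation are correct.
The final answer f'(x) = x**2*(-x*sin(x) + 3*cos(x)) is valid.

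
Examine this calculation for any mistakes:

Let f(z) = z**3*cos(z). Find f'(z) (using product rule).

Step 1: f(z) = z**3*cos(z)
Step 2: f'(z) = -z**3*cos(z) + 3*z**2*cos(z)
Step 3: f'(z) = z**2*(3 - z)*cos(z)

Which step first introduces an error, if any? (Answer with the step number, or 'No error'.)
Step 2

Step 2 is incorrect due to a wrong trig function.
The step shows: -z**3*cos(z) + 3*z**2*cos(z)
The correct value should be: -z**3*sin(z) + 3*z**2*cos(z)

Explanation: sin(z) was incorrectly written as cos(z): the term -z**3*sin(z) was incorrectly written as -z**3*cos(z)
The later steps are derived from this incorrect expression, so the error originates in Step 2.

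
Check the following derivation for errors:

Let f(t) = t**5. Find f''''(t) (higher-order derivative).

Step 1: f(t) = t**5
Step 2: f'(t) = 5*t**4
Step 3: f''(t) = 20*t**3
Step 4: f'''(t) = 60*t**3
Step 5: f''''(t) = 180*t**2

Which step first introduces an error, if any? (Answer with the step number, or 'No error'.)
Step 4

Step 4 is incorrect due to a wrong exponent.
The step shows: 60*t**3
The correct value should be: 60*t**2

Explanation: The exponent 2 on t was incorrectly written as 3: the term 60*t**2 was incorrectly written as 60*t**3
The later steps are derived from this incorrect expression, so the error originates in Step 4.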